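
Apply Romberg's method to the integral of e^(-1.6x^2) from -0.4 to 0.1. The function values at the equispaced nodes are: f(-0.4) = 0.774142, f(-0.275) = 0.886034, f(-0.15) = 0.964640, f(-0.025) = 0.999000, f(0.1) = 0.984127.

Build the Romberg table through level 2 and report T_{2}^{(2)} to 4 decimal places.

T_{0}^{(0)} (trapezoid, 1 panel, h=0.5000): 0.439567
T_{1}^{(0)} (trapezoid, 2 panels, h=0.2500): 0.460944
T_{2}^{(0)} (trapezoid, 4 panels, h=0.1250): 0.466101
T_{1}^{(1)} = 0.460944 + (0.460944 − 0.439567)/3 = 0.468070
T_{2}^{(1)} = 0.466101 + (0.466101 − 0.460944)/3 = 0.467820
T_{2}^{(2)} = 0.467820 + (0.467820 − 0.468070)/15 = 0.467803

0.4678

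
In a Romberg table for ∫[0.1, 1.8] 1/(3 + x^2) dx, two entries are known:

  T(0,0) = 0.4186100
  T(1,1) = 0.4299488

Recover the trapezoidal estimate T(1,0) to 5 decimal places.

0.42711

From T(1,1) = (4·T(1,0) − T(0,0))/3, solve for T(1,0):
4·T(1,0) = 3·0.4299488 + 0.4186100 = 1.7084564
T(1,0) = 0.4271141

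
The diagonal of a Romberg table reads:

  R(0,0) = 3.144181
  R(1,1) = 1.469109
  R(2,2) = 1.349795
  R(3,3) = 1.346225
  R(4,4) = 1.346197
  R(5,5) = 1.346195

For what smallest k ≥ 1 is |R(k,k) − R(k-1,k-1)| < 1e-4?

|R(1,1) − R(0,0)| = 1.675072 ≥ 1e-4
|R(2,2) − R(1,1)| = 0.119314 ≥ 1e-4
|R(3,3) − R(2,2)| = 0.003570 ≥ 1e-4
|R(4,4) − R(3,3)| = 0.000028 < 1e-4

k = 4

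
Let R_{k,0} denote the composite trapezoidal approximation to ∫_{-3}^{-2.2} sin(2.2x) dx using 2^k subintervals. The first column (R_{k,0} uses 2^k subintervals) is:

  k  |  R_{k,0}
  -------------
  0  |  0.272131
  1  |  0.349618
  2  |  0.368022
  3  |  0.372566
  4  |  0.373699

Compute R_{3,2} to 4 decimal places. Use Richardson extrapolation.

0.3741

Richardson extrapolation on the trapezoidal column (denominator 4−1=3):
R_{2,1} = 0.368022 + (0.368022 − 0.349618)/3 = 0.374157
R_{3,1} = 0.372566 + (0.372566 − 0.368022)/3 = 0.374081
R_{3,2} = 0.374081 + (0.374081 − 0.374157)/15 = 0.374076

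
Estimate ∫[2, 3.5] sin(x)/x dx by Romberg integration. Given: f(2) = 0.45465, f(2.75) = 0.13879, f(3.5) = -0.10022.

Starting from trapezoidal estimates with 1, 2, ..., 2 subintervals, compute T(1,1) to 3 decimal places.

T(0,0) (trapezoid, 1 panel, h=1.5000): 0.26582
T(1,0) (trapezoid, 2 panels, h=0.7500): 0.23700
T(1,1) = 0.23700 + (0.23700 − 0.26582)/3 = 0.22739

0.227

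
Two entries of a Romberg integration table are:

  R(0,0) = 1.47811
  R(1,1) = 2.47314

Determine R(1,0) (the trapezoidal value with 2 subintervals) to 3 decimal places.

2.224

From R(1,1) = (4·R(1,0) − R(0,0))/3, solve for R(1,0):
4·R(1,0) = 3·2.47314 + 1.47811 = 8.89753
R(1,0) = 2.22438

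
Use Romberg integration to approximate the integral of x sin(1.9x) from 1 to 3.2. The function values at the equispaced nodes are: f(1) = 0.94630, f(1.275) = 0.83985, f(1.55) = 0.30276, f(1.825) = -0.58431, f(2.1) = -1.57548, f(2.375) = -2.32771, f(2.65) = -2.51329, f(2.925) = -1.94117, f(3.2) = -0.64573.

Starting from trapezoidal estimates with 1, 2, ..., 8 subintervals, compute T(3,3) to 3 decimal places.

T(0,0) (trapezoid, 1 panel, h=2.2000): 0.33063
T(1,0) (trapezoid, 2 panels, h=1.1000): -1.56771
T(2,0) (trapezoid, 4 panels, h=0.5500): -1.99965
T(3,0) (trapezoid, 8 panels, h=0.2750): -2.10349
T(1,1) = -1.56771 + (-1.56771 − 0.33063)/3 = -2.20049
T(2,1) = -1.99965 + (-1.99965 − (-1.56771))/3 = -2.14363
T(3,1) = -2.10349 + (-2.10349 − (-1.99965))/3 = -2.13810
T(2,2) = -2.14363 + (-2.14363 − (-2.20049))/15 = -2.13984
T(3,2) = -2.13810 + (-2.13810 − (-2.14363))/15 = -2.13773
T(3,3) = -2.13773 + (-2.13773 − (-2.13984))/63 = -2.13770

-2.138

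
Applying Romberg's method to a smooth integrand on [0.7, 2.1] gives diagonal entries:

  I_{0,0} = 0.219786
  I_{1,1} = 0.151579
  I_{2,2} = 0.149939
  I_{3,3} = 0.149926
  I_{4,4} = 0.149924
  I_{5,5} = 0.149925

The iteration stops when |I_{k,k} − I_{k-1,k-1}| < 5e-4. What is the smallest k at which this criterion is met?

k = 3

|I_{1,1} − I_{0,0}| = 0.068207 ≥ 5e-4
|I_{2,2} − I_{1,1}| = 0.001640 ≥ 5e-4
|I_{3,3} − I_{2,2}| = 0.000013 < 5e-4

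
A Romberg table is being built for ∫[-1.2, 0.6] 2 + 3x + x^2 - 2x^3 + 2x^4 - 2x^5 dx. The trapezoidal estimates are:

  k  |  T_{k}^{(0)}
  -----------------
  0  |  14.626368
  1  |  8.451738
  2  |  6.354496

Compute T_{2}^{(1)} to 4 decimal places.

Richardson extrapolation on the trapezoidal column (denominator 4−1=3):
T_{2}^{(1)} = (4·6.354496 − 8.451738) / 3 = 5.655415

5.6554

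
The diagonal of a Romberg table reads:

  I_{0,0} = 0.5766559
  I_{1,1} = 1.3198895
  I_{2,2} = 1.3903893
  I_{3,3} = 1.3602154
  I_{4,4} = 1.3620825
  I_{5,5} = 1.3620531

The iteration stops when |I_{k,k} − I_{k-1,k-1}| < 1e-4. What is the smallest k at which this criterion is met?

|I_{1,1} − I_{0,0}| = 0.7432336 ≥ 1e-4
|I_{2,2} − I_{1,1}| = 0.0704998 ≥ 1e-4
|I_{3,3} − I_{2,2}| = 0.0301739 ≥ 1e-4
|I_{4,4} − I_{3,3}| = 0.0018671 ≥ 1e-4
|I_{5,5} − I_{4,4}| = 0.0000294 < 1e-4

k = 5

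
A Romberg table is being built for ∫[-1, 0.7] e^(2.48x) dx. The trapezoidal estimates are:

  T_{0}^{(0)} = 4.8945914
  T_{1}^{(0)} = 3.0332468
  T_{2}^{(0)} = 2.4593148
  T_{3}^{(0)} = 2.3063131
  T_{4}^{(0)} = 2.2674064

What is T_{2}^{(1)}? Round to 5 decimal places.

T_{2}^{(1)} = 2.4593148 + (2.4593148 − 3.0332468)/3 = 2.2680041
(Column j=1 coincides with Simpson's rule on the same nodes.)

2.26800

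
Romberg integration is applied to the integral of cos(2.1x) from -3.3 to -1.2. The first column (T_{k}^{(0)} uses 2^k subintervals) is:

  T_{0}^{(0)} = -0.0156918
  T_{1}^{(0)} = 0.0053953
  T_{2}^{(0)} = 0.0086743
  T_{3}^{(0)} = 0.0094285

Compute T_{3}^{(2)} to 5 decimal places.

0.00967

T_{2}^{(1)} = 0.0086743 + (0.0086743 − 0.0053953)/3 = 0.0097673
T_{3}^{(1)} = (4·0.0094285 − 0.0086743) / 3 = 0.0096799
T_{3}^{(2)} = (16·0.0096799 − 0.0097673) / 15 = 0.0096741
(Column j=1 coincides with Simpson's rule on the same nodes.)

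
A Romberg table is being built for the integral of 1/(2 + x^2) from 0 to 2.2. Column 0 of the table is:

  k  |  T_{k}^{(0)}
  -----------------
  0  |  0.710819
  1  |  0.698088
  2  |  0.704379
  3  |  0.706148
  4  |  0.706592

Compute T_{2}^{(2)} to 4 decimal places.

0.7073

T_{1}^{(1)} = (4·0.698088 − 0.710819) / 3 = 0.693844
T_{2}^{(1)} = 0.704379 + (0.704379 − 0.698088)/3 = 0.706476
T_{2}^{(2)} = 0.706476 + (0.706476 − 0.693844)/15 = 0.707318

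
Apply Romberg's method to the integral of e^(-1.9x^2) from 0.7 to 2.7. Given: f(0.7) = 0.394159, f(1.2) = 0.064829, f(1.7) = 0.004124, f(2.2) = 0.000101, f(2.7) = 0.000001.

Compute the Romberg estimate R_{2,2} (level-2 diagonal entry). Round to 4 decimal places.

0.1086

R_{0,0} (trapezoid, 1 panel, h=2.0000): 0.394160
R_{1,0} (trapezoid, 2 panels, h=1.0000): 0.201204
R_{2,0} (trapezoid, 4 panels, h=0.5000): 0.133067
R_{1,1} = 0.201204 + (0.201204 − 0.394160)/3 = 0.136885
R_{2,1} = 0.133067 + (0.133067 − 0.201204)/3 = 0.110355
R_{2,2} = 0.110355 + (0.110355 − 0.136885)/15 = 0.108586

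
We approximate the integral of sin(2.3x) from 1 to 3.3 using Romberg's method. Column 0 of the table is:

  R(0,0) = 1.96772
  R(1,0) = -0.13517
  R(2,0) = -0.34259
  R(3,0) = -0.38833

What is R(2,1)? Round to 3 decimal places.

R(2,1) = (4·(-0.34259) − (-0.13517)) / 3 = -0.41173
(Column j=1 coincides with Simpson's rule on the same nodes.)

-0.412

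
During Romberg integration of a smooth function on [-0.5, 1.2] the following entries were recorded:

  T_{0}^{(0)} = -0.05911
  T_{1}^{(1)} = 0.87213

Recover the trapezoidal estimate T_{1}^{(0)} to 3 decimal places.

0.639

From T_{1}^{(1)} = (4·T_{1}^{(0)} − T_{0}^{(0)})/3, solve for T_{1}^{(0)}:
4·T_{1}^{(0)} = 3·0.87213 + (-0.05911) = 2.55728
T_{1}^{(0)} = 0.63932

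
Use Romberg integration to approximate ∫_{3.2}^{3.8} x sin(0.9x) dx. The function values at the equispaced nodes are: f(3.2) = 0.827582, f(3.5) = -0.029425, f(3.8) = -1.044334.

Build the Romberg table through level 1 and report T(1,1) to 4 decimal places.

-0.0334

T(0,0) (trapezoid, 1 panel, h=0.6000): -0.065026
T(1,0) (trapezoid, 2 panels, h=0.3000): -0.041340
T(1,1) = -0.041340 + (-0.041340 − (-0.065026))/3 = -0.033445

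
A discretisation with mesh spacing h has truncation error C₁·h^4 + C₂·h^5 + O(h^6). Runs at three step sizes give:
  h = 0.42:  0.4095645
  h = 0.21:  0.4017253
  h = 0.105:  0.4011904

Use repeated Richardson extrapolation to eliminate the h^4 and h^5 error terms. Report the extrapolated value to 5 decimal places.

First eliminate the h^4 term (factor 2^4 = 16):
  B₁ = (16·0.4017253 − 0.4095645)/15 = 0.4012027
  B₂ = (16·0.4011904 − 0.4017253)/15 = 0.4011547
Then eliminate the h^5 term (factor 2^5 = 32):
  (32·0.4011547 − 0.4012027)/31 = 0.4011532

0.40115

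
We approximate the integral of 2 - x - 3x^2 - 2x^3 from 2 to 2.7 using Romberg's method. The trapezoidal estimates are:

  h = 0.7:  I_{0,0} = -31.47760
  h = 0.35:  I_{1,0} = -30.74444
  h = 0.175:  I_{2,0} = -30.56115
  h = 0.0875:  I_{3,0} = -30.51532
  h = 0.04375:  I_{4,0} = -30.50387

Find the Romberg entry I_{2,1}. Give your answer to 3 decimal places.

I_{2,1} = -30.56115 + (-30.56115 − (-30.74444))/3 = -30.50005

-30.500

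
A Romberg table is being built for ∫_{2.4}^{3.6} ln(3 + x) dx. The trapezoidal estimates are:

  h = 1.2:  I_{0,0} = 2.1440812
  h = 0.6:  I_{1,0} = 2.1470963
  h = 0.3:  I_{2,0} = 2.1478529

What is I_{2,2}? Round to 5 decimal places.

2.14811

I_{1,1} = 2.1470963 + (2.1470963 − 2.1440812)/3 = 2.1481013
I_{2,1} = (4·2.1478529 − 2.1470963) / 3 = 2.1481051
I_{2,2} = (16·2.1481051 − 2.1481013) / 15 = 2.1481054
(Column j=1 coincides with Simpson's rule on the same nodes.)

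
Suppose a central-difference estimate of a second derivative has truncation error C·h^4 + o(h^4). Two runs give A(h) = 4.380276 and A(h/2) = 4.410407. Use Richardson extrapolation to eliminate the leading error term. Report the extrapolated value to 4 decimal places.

The leading error scales as h^4; refining by a factor of 2 reduces it by 2^4 = 16.
Extrapolated value = (16·A(h/2) − A(h)) / (16 − 1)
= (16·4.410407 − 4.380276) / 15
= 66.186236 / 15 = 4.412416

4.4124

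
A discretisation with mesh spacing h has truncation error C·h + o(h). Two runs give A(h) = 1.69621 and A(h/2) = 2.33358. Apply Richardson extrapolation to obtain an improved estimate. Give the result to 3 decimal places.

2.971

The leading error scales as h; refining by a factor of 2 reduces it by 2^1 = 2.
Extrapolated value = (2·A(h/2) − A(h)) / (2 − 1)
= (2·2.33358 − 1.69621) / 1
= 2.97095 / 1 = 2.97095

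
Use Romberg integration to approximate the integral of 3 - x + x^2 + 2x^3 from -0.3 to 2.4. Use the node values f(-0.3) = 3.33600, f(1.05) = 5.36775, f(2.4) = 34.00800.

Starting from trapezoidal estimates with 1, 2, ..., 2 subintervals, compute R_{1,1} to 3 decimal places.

26.467

R_{0,0} (trapezoid, 1 panel, h=2.7000): 50.41440
R_{1,0} (trapezoid, 2 panels, h=1.3500): 32.45366
R_{1,1} = 32.45366 + (32.45366 − 50.41440)/3 = 26.46675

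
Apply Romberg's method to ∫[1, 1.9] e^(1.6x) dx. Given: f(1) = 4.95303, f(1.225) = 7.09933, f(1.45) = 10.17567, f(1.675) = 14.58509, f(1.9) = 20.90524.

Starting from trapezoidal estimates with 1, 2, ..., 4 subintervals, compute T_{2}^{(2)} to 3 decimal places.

T_{0}^{(0)} (trapezoid, 1 panel, h=0.9000): 11.63622
T_{1}^{(0)} (trapezoid, 2 panels, h=0.4500): 10.39716
T_{2}^{(0)} (trapezoid, 4 panels, h=0.2250): 10.07758
T_{1}^{(1)} = 10.39716 + (10.39716 − 11.63622)/3 = 9.98414
T_{2}^{(1)} = 10.07758 + (10.07758 − 10.39716)/3 = 9.97105
T_{2}^{(2)} = 9.97105 + (9.97105 − 9.98414)/15 = 9.97018

9.970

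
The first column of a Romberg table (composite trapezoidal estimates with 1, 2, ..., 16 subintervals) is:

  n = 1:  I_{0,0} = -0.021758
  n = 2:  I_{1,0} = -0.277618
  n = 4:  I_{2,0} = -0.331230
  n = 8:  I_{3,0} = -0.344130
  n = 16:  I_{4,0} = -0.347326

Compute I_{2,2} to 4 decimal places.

Richardson extrapolation on the trapezoidal column (denominator 4−1=3):
I_{1,1} = (4·(-0.277618) − (-0.021758)) / 3 = -0.362905
I_{2,1} = (4·(-0.331230) − (-0.277618)) / 3 = -0.349101
I_{2,2} = (16·(-0.349101) − (-0.362905)) / 15 = -0.348181

-0.3482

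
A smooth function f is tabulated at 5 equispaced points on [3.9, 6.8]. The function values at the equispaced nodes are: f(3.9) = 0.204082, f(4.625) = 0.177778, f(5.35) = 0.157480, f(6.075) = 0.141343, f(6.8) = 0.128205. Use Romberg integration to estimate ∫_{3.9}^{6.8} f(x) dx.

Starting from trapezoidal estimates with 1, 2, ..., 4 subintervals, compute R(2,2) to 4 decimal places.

0.4649

R(0,0) (trapezoid, 1 panel, h=2.9000): 0.481816
R(1,0) (trapezoid, 2 panels, h=1.4500): 0.469254
R(2,0) (trapezoid, 4 panels, h=0.7250): 0.465990
R(1,1) = 0.469254 + (0.469254 − 0.481816)/3 = 0.465067
R(2,1) = 0.465990 + (0.465990 − 0.469254)/3 = 0.464902
R(2,2) = 0.464902 + (0.464902 − 0.465067)/15 = 0.464891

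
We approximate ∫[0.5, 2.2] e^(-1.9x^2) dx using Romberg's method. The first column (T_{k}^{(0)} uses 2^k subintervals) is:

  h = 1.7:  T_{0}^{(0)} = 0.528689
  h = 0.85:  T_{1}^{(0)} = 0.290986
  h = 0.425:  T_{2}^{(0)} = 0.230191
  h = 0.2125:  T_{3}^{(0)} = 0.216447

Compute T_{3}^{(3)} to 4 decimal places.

0.2120

Richardson extrapolation on the trapezoidal column (denominator 4−1=3):
T_{1}^{(1)} = (4·0.290986 − 0.528689) / 3 = 0.211752
T_{2}^{(1)} = 0.230191 + (0.230191 − 0.290986)/3 = 0.209926
T_{3}^{(1)} = (4·0.216447 − 0.230191) / 3 = 0.211866
T_{2}^{(2)} = 0.209926 + (0.209926 − 0.211752)/15 = 0.209804
T_{3}^{(2)} = 0.211866 + (0.211866 − 0.209926)/15 = 0.211995
T_{3}^{(3)} = (64·0.211995 − 0.209804) / 63 = 0.212030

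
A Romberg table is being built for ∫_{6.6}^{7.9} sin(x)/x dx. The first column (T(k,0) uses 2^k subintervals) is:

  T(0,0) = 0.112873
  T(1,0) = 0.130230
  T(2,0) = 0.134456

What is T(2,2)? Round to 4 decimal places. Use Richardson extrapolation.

0.1359

T(1,1) = (4·0.130230 − 0.112873) / 3 = 0.136016
T(2,1) = (4·0.134456 − 0.130230) / 3 = 0.135865
T(2,2) = (16·0.135865 − 0.136016) / 15 = 0.135855
(Column j=1 coincides with Simpson's rule on the same nodes.)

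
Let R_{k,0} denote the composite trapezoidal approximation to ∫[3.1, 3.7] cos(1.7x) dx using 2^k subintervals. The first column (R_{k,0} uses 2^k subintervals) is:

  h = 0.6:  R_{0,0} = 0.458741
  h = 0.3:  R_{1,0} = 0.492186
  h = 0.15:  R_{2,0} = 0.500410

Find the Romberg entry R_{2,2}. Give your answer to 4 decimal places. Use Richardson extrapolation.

R_{1,1} = (4·0.492186 − 0.458741) / 3 = 0.503334
R_{2,1} = (4·0.500410 − 0.492186) / 3 = 0.503151
R_{2,2} = 0.503151 + (0.503151 − 0.503334)/15 = 0.503139

0.5031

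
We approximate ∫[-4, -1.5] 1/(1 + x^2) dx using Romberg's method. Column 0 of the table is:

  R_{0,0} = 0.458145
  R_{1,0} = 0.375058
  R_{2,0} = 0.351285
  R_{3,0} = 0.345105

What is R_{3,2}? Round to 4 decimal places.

Richardson extrapolation on the trapezoidal column (denominator 4−1=3):
R_{2,1} = 0.351285 + (0.351285 − 0.375058)/3 = 0.343361
R_{3,1} = (4·0.345105 − 0.351285) / 3 = 0.343045
R_{3,2} = 0.343045 + (0.343045 − 0.343361)/15 = 0.343024
(Column j=1 coincides with Simpson's rule on the same nodes.)

0.3430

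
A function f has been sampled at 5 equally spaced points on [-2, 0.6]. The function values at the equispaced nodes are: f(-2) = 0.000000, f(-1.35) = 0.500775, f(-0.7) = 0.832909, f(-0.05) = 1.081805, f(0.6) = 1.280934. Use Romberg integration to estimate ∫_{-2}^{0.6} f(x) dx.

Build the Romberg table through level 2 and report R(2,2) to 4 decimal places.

2.0108

R(0,0) (trapezoid, 1 panel, h=2.6000): 1.665214
R(1,0) (trapezoid, 2 panels, h=1.3000): 1.915389
R(2,0) (trapezoid, 4 panels, h=0.6500): 1.986371
R(1,1) = 1.915389 + (1.915389 − 1.665214)/3 = 1.998781
R(2,1) = 1.986371 + (1.986371 − 1.915389)/3 = 2.010032
R(2,2) = 2.010032 + (2.010032 − 1.998781)/15 = 2.010782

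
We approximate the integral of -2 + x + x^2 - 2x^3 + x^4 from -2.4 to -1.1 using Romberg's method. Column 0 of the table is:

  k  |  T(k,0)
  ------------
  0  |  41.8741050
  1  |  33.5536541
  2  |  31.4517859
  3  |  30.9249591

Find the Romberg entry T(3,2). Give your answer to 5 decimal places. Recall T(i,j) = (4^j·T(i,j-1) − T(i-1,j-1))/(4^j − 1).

30.74923

Richardson extrapolation on the trapezoidal column (denominator 4−1=3):
T(2,1) = 31.4517859 + (31.4517859 − 33.5536541)/3 = 30.7511632
T(3,1) = 30.9249591 + (30.9249591 − 31.4517859)/3 = 30.7493502
T(3,2) = 30.7493502 + (30.7493502 − 30.7511632)/15 = 30.7492293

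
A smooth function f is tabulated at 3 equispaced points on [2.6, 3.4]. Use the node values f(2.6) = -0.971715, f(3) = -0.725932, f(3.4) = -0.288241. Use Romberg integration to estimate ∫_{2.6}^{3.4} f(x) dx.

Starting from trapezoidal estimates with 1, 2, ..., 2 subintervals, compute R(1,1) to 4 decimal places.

-0.5552

R(0,0) (trapezoid, 1 panel, h=0.8000): -0.503982
R(1,0) (trapezoid, 2 panels, h=0.4000): -0.542364
R(1,1) = -0.542364 + (-0.542364 − (-0.503982))/3 = -0.555158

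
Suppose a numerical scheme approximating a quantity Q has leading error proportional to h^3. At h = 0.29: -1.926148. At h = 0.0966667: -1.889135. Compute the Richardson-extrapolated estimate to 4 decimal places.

Extrapolated value = (27·A(h/3) − A(h)) / (27 − 1)
= (27·(-1.889135) − (-1.926148)) / 26
= -49.080497 / 26 = -1.887711

-1.8877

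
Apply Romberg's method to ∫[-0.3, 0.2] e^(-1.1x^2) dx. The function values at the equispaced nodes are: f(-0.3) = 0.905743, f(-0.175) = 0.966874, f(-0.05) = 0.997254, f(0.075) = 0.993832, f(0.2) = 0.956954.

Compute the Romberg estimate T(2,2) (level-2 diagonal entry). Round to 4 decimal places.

0.4875

T(0,0) (trapezoid, 1 panel, h=0.5000): 0.465674
T(1,0) (trapezoid, 2 panels, h=0.2500): 0.482151
T(2,0) (trapezoid, 4 panels, h=0.1250): 0.486164
T(1,1) = 0.482151 + (0.482151 − 0.465674)/3 = 0.487643
T(2,1) = 0.486164 + (0.486164 − 0.482151)/3 = 0.487502
T(2,2) = 0.487502 + (0.487502 − 0.487643)/15 = 0.487493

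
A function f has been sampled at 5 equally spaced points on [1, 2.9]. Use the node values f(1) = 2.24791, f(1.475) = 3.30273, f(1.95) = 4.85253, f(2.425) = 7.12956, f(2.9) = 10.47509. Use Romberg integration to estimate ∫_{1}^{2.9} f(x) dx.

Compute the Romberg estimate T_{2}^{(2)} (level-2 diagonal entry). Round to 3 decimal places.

10.157

T_{0}^{(0)} (trapezoid, 1 panel, h=1.9000): 12.08685
T_{1}^{(0)} (trapezoid, 2 panels, h=0.9500): 10.65333
T_{2}^{(0)} (trapezoid, 4 panels, h=0.4750): 10.28200
T_{1}^{(1)} = 10.65333 + (10.65333 − 12.08685)/3 = 10.17549
T_{2}^{(1)} = 10.28200 + (10.28200 − 10.65333)/3 = 10.15822
T_{2}^{(2)} = 10.15822 + (10.15822 − 10.17549)/15 = 10.15707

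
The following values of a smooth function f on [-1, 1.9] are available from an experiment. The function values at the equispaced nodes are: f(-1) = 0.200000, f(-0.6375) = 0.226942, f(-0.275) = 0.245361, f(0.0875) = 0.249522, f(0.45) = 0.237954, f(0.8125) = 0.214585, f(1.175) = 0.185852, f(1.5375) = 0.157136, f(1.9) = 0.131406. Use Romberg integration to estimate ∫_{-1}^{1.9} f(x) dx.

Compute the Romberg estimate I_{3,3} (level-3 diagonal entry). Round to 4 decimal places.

0.6117

I_{0,0} (trapezoid, 1 panel, h=2.9000): 0.480539
I_{1,0} (trapezoid, 2 panels, h=1.4500): 0.585303
I_{2,0} (trapezoid, 4 panels, h=0.7250): 0.605281
I_{3,0} (trapezoid, 8 panels, h=0.3625): 0.610107
I_{1,1} = 0.585303 + (0.585303 − 0.480539)/3 = 0.620224
I_{2,1} = 0.605281 + (0.605281 − 0.585303)/3 = 0.611940
I_{3,1} = 0.610107 + (0.610107 − 0.605281)/3 = 0.611716
I_{2,2} = 0.611940 + (0.611940 − 0.620224)/15 = 0.611388
I_{3,2} = 0.611716 + (0.611716 − 0.611940)/15 = 0.611701
I_{3,3} = 0.611701 + (0.611701 − 0.611388)/63 = 0.611706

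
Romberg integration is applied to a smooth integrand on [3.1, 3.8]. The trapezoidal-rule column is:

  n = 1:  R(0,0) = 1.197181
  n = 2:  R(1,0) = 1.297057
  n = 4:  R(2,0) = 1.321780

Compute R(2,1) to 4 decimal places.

1.3300

Richardson extrapolation on the trapezoidal column (denominator 4−1=3):
R(2,1) = (4·1.321780 − 1.297057) / 3 = 1.330021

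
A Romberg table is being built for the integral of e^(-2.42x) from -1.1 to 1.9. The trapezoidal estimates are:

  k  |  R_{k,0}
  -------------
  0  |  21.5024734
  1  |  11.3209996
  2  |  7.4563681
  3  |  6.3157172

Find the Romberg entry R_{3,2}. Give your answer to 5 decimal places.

R_{2,1} = (4·7.4563681 − 11.3209996) / 3 = 6.1681576
R_{3,1} = 6.3157172 + (6.3157172 − 7.4563681)/3 = 5.9355002
R_{3,2} = (16·5.9355002 − 6.1681576) / 15 = 5.9199897

5.91999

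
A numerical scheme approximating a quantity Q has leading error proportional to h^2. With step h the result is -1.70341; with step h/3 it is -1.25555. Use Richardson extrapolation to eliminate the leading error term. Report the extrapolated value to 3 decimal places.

-1.200

The leading error scales as h^2; refining by a factor of 3 reduces it by 3^2 = 9.
Extrapolated value = (9·A(h/3) − A(h)) / (9 − 1)
= (9·(-1.25555) − (-1.70341)) / 8
= -9.59654 / 8 = -1.19957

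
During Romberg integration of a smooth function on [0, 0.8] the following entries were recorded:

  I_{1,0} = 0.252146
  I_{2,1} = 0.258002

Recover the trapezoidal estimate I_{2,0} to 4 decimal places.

From I_{2,1} = (4·I_{2,0} − I_{1,0})/3, solve for I_{2,0}:
4·I_{2,0} = 3·0.258002 + 0.252146 = 1.026152
I_{2,0} = 0.256538

0.2565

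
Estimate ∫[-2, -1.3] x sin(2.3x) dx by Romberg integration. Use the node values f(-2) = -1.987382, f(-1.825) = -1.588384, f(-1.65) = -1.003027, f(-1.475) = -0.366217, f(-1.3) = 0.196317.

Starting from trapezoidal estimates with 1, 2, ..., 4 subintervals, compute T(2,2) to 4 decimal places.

T(0,0) (trapezoid, 1 panel, h=0.7000): -0.626873
T(1,0) (trapezoid, 2 panels, h=0.3500): -0.664496
T(2,0) (trapezoid, 4 panels, h=0.1750): -0.674303
T(1,1) = -0.664496 + (-0.664496 − (-0.626873))/3 = -0.677037
T(2,1) = -0.674303 + (-0.674303 − (-0.664496))/3 = -0.677572
T(2,2) = -0.677572 + (-0.677572 − (-0.677037))/15 = -0.677608

-0.6776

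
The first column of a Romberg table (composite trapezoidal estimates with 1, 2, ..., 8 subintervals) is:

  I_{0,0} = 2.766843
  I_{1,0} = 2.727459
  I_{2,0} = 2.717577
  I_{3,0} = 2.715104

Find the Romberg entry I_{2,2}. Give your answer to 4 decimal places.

2.7143

I_{1,1} = 2.727459 + (2.727459 − 2.766843)/3 = 2.714331
I_{2,1} = 2.717577 + (2.717577 − 2.727459)/3 = 2.714283
I_{2,2} = (16·2.714283 − 2.714331) / 15 = 2.714280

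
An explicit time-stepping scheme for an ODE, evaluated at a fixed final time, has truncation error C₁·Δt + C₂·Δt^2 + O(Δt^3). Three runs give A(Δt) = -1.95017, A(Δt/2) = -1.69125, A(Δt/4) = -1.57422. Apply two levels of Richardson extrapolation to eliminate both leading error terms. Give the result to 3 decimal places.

-1.465

First eliminate the Δt term (factor 2^1 = 2):
  B₁ = (2·(-1.69125) − (-1.95017))/1 = -1.43233
  B₂ = (2·(-1.57422) − (-1.69125))/1 = -1.45719
Then eliminate the Δt^2 term (factor 2^2 = 4):
  (4·(-1.45719) − (-1.43233))/3 = -1.46548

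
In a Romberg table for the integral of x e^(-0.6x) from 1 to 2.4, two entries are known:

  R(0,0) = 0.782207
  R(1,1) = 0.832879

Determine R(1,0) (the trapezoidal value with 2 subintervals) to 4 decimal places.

0.8202

From R(1,1) = (4·R(1,0) − R(0,0))/3, solve for R(1,0):
4·R(1,0) = 3·0.832879 + 0.782207 = 3.280844
R(1,0) = 0.820211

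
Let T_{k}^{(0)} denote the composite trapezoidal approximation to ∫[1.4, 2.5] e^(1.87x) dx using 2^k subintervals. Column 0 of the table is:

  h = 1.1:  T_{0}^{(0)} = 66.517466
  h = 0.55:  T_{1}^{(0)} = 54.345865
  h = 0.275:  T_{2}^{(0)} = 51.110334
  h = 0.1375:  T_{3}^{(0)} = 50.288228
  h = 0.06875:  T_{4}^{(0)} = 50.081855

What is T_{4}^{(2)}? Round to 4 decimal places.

50.0130

Richardson extrapolation on the trapezoidal column (denominator 4−1=3):
T_{3}^{(1)} = (4·50.288228 − 51.110334) / 3 = 50.014193
T_{4}^{(1)} = 50.081855 + (50.081855 − 50.288228)/3 = 50.013064
T_{4}^{(2)} = 50.013064 + (50.013064 − 50.014193)/15 = 50.012989
(Column j=1 coincides with Simpson's rule on the same nodes.)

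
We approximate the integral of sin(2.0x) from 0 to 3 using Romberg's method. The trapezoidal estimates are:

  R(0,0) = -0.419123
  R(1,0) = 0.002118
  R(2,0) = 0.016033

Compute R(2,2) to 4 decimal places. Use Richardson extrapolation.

0.0125

Richardson extrapolation on the trapezoidal column (denominator 4−1=3):
R(1,1) = 0.002118 + (0.002118 − (-0.419123))/3 = 0.142532
R(2,1) = (4·0.016033 − 0.002118) / 3 = 0.020671
R(2,2) = 0.020671 + (0.020671 − 0.142532)/15 = 0.012547
(Column j=1 coincides with Simpson's rule on the same nodes.)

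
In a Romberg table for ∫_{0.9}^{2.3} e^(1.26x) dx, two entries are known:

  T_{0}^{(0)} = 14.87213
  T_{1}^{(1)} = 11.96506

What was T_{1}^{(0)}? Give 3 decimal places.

12.692

From T_{1}^{(1)} = (4·T_{1}^{(0)} − T_{0}^{(0)})/3, solve for T_{1}^{(0)}:
4·T_{1}^{(0)} = 3·11.96506 + 14.87213 = 50.76731
T_{1}^{(0)} = 12.69183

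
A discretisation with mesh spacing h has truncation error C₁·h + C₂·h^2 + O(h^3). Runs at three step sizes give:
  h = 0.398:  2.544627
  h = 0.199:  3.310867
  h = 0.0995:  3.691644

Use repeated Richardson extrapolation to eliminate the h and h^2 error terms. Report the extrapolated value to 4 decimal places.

First eliminate the h term (factor 2^1 = 2):
  B₁ = (2·3.310867 − 2.544627)/1 = 4.077107
  B₂ = (2·3.691644 − 3.310867)/1 = 4.072421
Then eliminate the h^2 term (factor 2^2 = 4):
  (4·4.072421 − 4.077107)/3 = 4.070859

4.0709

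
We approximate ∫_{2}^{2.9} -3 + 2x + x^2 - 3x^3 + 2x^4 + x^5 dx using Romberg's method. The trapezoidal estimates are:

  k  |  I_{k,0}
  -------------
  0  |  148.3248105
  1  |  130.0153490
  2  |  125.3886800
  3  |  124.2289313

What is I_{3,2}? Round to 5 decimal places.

123.84207

Richardson extrapolation on the trapezoidal column (denominator 4−1=3):
I_{2,1} = (4·125.3886800 − 130.0153490) / 3 = 123.8464570
I_{3,1} = 124.2289313 + (124.2289313 − 125.3886800)/3 = 123.8423484
I_{3,2} = (16·123.8423484 − 123.8464570) / 15 = 123.8420745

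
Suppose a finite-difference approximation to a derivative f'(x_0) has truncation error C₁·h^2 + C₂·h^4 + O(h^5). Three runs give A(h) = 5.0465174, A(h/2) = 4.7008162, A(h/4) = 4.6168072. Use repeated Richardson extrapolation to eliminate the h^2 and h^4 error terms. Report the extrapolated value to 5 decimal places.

First eliminate the h^2 term (factor 2^2 = 4):
  B₁ = (4·4.7008162 − 5.0465174)/3 = 4.5855825
  B₂ = (4·4.6168072 − 4.7008162)/3 = 4.5888042
Then eliminate the h^4 term (factor 2^4 = 16):
  (16·4.5888042 − 4.5855825)/15 = 4.5890190

4.58902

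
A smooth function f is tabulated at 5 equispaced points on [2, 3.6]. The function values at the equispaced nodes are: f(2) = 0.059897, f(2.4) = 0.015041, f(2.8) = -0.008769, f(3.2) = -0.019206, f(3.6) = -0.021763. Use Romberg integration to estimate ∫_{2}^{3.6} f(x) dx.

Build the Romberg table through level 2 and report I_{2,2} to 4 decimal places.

0.0005

I_{0,0} (trapezoid, 1 panel, h=1.6000): 0.030507
I_{1,0} (trapezoid, 2 panels, h=0.8000): 0.008238
I_{2,0} (trapezoid, 4 panels, h=0.4000): 0.002453
I_{1,1} = 0.008238 + (0.008238 − 0.030507)/3 = 0.000815
I_{2,1} = 0.002453 + (0.002453 − 0.008238)/3 = 0.000525
I_{2,2} = 0.000525 + (0.000525 − 0.000815)/15 = 0.000506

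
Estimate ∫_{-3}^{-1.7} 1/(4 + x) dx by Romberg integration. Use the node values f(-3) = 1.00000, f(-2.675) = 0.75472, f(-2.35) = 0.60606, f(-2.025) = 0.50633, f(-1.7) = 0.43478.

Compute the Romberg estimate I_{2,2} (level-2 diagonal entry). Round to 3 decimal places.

0.833

I_{0,0} (trapezoid, 1 panel, h=1.3000): 0.93261
I_{1,0} (trapezoid, 2 panels, h=0.6500): 0.86024
I_{2,0} (trapezoid, 4 panels, h=0.3250): 0.83996
I_{1,1} = 0.86024 + (0.86024 − 0.93261)/3 = 0.83612
I_{2,1} = 0.83996 + (0.83996 − 0.86024)/3 = 0.83320
I_{2,2} = 0.83320 + (0.83320 − 0.83612)/15 = 0.83301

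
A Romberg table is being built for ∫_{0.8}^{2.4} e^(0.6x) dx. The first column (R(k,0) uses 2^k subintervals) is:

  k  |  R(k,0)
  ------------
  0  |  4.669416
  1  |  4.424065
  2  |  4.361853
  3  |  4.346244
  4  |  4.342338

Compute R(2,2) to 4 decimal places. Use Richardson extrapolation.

Richardson extrapolation on the trapezoidal column (denominator 4−1=3):
R(1,1) = 4.424065 + (4.424065 − 4.669416)/3 = 4.342281
R(2,1) = 4.361853 + (4.361853 − 4.424065)/3 = 4.341116
R(2,2) = (16·4.341116 − 4.342281) / 15 = 4.341038

4.3410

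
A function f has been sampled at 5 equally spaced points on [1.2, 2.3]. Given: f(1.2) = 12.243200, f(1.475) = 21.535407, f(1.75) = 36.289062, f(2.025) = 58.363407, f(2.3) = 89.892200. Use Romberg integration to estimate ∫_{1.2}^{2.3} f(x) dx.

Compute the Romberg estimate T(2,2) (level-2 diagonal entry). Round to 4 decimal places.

T(0,0) (trapezoid, 1 panel, h=1.1000): 56.174470
T(1,0) (trapezoid, 2 panels, h=0.5500): 48.046219
T(2,0) (trapezoid, 4 panels, h=0.2750): 45.995283
T(1,1) = 48.046219 + (48.046219 − 56.174470)/3 = 45.336802
T(2,1) = 45.995283 + (45.995283 − 48.046219)/3 = 45.311638
T(2,2) = 45.311638 + (45.311638 − 45.336802)/15 = 45.309960

45.3100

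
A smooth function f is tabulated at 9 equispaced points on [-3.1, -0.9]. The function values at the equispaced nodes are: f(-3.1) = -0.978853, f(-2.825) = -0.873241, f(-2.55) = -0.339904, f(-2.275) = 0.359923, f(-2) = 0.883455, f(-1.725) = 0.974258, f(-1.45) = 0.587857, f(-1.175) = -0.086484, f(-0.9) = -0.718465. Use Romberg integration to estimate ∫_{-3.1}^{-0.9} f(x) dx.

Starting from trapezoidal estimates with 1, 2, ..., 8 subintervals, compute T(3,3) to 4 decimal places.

T(0,0) (trapezoid, 1 panel, h=2.2000): -1.867050
T(1,0) (trapezoid, 2 panels, h=1.1000): 0.038276
T(2,0) (trapezoid, 4 panels, h=0.5500): 0.155512
T(3,0) (trapezoid, 8 panels, h=0.2750): 0.180731
T(1,1) = 0.038276 + (0.038276 − (-1.867050))/3 = 0.673385
T(2,1) = 0.155512 + (0.155512 − 0.038276)/3 = 0.194591
T(3,1) = 0.180731 + (0.180731 − 0.155512)/3 = 0.189137
T(2,2) = 0.194591 + (0.194591 − 0.673385)/15 = 0.162671
T(3,2) = 0.189137 + (0.189137 − 0.194591)/15 = 0.188773
T(3,3) = 0.188773 + (0.188773 − 0.162671)/63 = 0.189187

0.1892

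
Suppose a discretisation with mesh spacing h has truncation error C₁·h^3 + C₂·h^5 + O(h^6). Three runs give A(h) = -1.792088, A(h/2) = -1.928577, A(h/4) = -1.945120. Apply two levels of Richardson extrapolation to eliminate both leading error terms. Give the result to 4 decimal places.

-1.9475

First eliminate the h^3 term (factor 2^3 = 8):
  B₁ = (8·(-1.928577) − (-1.792088))/7 = -1.948075
  B₂ = (8·(-1.945120) − (-1.928577))/7 = -1.947483
Then eliminate the h^5 term (factor 2^5 = 32):
  (32·(-1.947483) − (-1.948075))/31 = -1.947464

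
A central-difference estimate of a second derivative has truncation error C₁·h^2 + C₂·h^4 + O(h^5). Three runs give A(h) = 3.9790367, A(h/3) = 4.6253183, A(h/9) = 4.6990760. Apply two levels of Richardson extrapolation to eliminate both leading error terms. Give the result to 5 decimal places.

First eliminate the h^2 term (factor 3^2 = 9):
  B₁ = (9·4.6253183 − 3.9790367)/8 = 4.7061035
  B₂ = (9·4.6990760 − 4.6253183)/8 = 4.7082957
Then eliminate the h^4 term (factor 3^4 = 81):
  (81·4.7082957 − 4.7061035)/80 = 4.7083231

4.70832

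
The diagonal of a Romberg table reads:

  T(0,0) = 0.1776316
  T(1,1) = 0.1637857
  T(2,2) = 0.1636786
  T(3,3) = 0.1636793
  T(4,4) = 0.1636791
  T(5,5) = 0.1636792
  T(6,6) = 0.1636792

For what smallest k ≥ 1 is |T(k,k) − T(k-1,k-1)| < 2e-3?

|T(1,1) − T(0,0)| = 0.0138459 ≥ 2e-3
|T(2,2) − T(1,1)| = 0.0001071 < 2e-3

k = 2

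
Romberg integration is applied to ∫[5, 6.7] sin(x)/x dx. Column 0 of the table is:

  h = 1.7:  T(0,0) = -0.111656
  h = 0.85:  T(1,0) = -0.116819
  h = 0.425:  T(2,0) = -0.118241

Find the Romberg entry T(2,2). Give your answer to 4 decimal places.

-0.1187

Richardson extrapolation on the trapezoidal column (denominator 4−1=3):
T(1,1) = -0.116819 + (-0.116819 − (-0.111656))/3 = -0.118540
T(2,1) = (4·(-0.118241) − (-0.116819)) / 3 = -0.118715
T(2,2) = -0.118715 + (-0.118715 − (-0.118540))/15 = -0.118727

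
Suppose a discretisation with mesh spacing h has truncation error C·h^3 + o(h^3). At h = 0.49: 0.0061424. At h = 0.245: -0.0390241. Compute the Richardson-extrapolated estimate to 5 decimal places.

-0.04548

The leading error scales as h^3; refining by a factor of 2 reduces it by 2^3 = 8.
Extrapolated value = (8·A(h/2) − A(h)) / (8 − 1)
= (8·(-0.0390241) − 0.0061424) / 7
= -0.3183352 / 7 = -0.0454765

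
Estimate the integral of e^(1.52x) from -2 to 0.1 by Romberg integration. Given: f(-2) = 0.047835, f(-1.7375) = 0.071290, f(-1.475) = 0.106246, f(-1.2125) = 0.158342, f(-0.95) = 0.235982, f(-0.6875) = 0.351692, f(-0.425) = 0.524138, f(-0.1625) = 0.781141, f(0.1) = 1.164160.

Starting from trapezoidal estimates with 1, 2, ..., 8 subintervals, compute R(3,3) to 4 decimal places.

R(0,0) (trapezoid, 1 panel, h=2.1000): 1.272595
R(1,0) (trapezoid, 2 panels, h=1.0500): 0.884078
R(2,0) (trapezoid, 4 panels, h=0.5250): 0.772991
R(3,0) (trapezoid, 8 panels, h=0.2625): 0.744142
R(1,1) = 0.884078 + (0.884078 − 1.272595)/3 = 0.754572
R(2,1) = 0.772991 + (0.772991 − 0.884078)/3 = 0.735962
R(3,1) = 0.744142 + (0.744142 − 0.772991)/3 = 0.734526
R(2,2) = 0.735962 + (0.735962 − 0.754572)/15 = 0.734721
R(3,2) = 0.734526 + (0.734526 − 0.735962)/15 = 0.734430
R(3,3) = 0.734430 + (0.734430 − 0.734721)/63 = 0.734425

0.7344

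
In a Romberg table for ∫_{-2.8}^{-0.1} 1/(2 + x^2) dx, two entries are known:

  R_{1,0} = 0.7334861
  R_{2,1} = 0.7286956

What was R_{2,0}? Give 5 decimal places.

From R_{2,1} = (4·R_{2,0} − R_{1,0})/3, solve for R_{2,0}:
4·R_{2,0} = 3·0.7286956 + 0.7334861 = 2.9195729
R_{2,0} = 0.7298932

0.72989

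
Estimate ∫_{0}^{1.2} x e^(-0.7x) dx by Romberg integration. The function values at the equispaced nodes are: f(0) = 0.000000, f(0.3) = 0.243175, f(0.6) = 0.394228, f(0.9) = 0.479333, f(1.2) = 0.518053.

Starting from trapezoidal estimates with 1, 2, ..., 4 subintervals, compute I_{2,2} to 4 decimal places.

0.4197

I_{0,0} (trapezoid, 1 panel, h=1.2000): 0.310832
I_{1,0} (trapezoid, 2 panels, h=0.6000): 0.391953
I_{2,0} (trapezoid, 4 panels, h=0.3000): 0.412729
I_{1,1} = 0.391953 + (0.391953 − 0.310832)/3 = 0.418993
I_{2,1} = 0.412729 + (0.412729 − 0.391953)/3 = 0.419654
I_{2,2} = 0.419654 + (0.419654 − 0.418993)/15 = 0.419698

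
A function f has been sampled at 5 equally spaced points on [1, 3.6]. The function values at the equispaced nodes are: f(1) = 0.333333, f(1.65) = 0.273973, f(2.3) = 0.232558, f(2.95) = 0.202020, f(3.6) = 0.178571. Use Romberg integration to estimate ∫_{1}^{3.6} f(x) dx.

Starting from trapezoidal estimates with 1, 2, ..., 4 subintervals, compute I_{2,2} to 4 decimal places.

I_{0,0} (trapezoid, 1 panel, h=2.6000): 0.665475
I_{1,0} (trapezoid, 2 panels, h=1.3000): 0.635063
I_{2,0} (trapezoid, 4 panels, h=0.6500): 0.626927
I_{1,1} = 0.635063 + (0.635063 − 0.665475)/3 = 0.624926
I_{2,1} = 0.626927 + (0.626927 − 0.635063)/3 = 0.624215
I_{2,2} = 0.624215 + (0.624215 − 0.624926)/15 = 0.624168

0.6242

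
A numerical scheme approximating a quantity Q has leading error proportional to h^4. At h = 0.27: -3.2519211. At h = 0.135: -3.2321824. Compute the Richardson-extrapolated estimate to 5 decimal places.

The leading error scales as h^4; refining by a factor of 2 reduces it by 2^4 = 16.
Extrapolated value = (16·A(h/2) − A(h)) / (16 − 1)
= (16·(-3.2321824) − (-3.2519211)) / 15
= -48.4629973 / 15 = -3.2308665

-3.23087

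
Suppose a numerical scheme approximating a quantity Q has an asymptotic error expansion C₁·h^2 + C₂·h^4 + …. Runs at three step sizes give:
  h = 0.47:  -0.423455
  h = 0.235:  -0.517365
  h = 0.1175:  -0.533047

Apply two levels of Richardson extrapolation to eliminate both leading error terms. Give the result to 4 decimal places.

-0.5376

First eliminate the h^2 term (factor 2^2 = 4):
  B₁ = (4·(-0.517365) − (-0.423455))/3 = -0.548668
  B₂ = (4·(-0.533047) − (-0.517365))/3 = -0.538274
Then eliminate the h^4 term (factor 2^4 = 16):
  (16·(-0.538274) − (-0.548668))/15 = -0.537581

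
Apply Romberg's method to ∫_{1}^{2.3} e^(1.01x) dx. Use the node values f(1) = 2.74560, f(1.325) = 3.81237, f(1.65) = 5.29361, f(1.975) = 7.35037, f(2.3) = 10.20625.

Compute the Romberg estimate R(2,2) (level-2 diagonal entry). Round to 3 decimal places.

R(0,0) (trapezoid, 1 panel, h=1.3000): 8.41870
R(1,0) (trapezoid, 2 panels, h=0.6500): 7.65020
R(2,0) (trapezoid, 4 panels, h=0.3250): 7.45299
R(1,1) = 7.65020 + (7.65020 − 8.41870)/3 = 7.39403
R(2,1) = 7.45299 + (7.45299 − 7.65020)/3 = 7.38725
R(2,2) = 7.38725 + (7.38725 − 7.39403)/15 = 7.38680

7.387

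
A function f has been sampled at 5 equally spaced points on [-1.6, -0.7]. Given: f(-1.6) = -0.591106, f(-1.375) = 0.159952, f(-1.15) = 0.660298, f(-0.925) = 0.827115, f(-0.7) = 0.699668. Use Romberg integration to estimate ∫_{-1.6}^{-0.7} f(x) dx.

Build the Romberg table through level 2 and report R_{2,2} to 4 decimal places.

0.4027

R_{0,0} (trapezoid, 1 panel, h=0.9000): 0.048853
R_{1,0} (trapezoid, 2 panels, h=0.4500): 0.321561
R_{2,0} (trapezoid, 4 panels, h=0.2250): 0.382870
R_{1,1} = 0.321561 + (0.321561 − 0.048853)/3 = 0.412464
R_{2,1} = 0.382870 + (0.382870 − 0.321561)/3 = 0.403306
R_{2,2} = 0.403306 + (0.403306 − 0.412464)/15 = 0.402695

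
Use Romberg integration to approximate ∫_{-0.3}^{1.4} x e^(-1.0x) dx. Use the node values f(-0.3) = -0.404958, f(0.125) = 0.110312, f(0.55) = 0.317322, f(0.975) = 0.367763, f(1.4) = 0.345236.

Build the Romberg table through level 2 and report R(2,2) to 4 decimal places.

0.3530

R(0,0) (trapezoid, 1 panel, h=1.7000): -0.050764
R(1,0) (trapezoid, 2 panels, h=0.8500): 0.244342
R(2,0) (trapezoid, 4 panels, h=0.4250): 0.325353
R(1,1) = 0.244342 + (0.244342 − (-0.050764))/3 = 0.342711
R(2,1) = 0.325353 + (0.325353 − 0.244342)/3 = 0.352357
R(2,2) = 0.352357 + (0.352357 − 0.342711)/15 = 0.353000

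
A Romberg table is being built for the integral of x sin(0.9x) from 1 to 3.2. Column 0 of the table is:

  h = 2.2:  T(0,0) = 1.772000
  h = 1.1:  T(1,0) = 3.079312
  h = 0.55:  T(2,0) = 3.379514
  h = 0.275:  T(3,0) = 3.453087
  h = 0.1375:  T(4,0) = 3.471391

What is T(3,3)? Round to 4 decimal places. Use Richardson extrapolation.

T(1,1) = (4·3.079312 − 1.772000) / 3 = 3.515083
T(2,1) = 3.379514 + (3.379514 − 3.079312)/3 = 3.479581
T(3,1) = (4·3.453087 − 3.379514) / 3 = 3.477611
T(2,2) = (16·3.479581 − 3.515083) / 15 = 3.477214
T(3,2) = (16·3.477611 − 3.479581) / 15 = 3.477480
T(3,3) = 3.477480 + (3.477480 − 3.477214)/63 = 3.477484

3.4775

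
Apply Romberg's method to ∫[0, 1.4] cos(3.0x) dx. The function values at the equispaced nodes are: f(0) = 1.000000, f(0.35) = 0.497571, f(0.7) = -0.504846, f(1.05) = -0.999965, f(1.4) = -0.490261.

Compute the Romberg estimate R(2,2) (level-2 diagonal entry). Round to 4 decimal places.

-0.2888

R(0,0) (trapezoid, 1 panel, h=1.4000): 0.356817
R(1,0) (trapezoid, 2 panels, h=0.7000): -0.174984
R(2,0) (trapezoid, 4 panels, h=0.3500): -0.263330
R(1,1) = -0.174984 + (-0.174984 − 0.356817)/3 = -0.352251
R(2,1) = -0.263330 + (-0.263330 − (-0.174984))/3 = -0.292779
R(2,2) = -0.292779 + (-0.292779 − (-0.352251))/15 = -0.288814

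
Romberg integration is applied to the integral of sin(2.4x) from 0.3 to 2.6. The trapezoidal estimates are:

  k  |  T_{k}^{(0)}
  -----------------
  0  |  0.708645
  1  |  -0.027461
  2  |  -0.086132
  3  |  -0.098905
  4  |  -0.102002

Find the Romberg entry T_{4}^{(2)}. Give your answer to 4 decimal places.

Richardson extrapolation on the trapezoidal column (denominator 4−1=3):
T_{3}^{(1)} = (4·(-0.098905) − (-0.086132)) / 3 = -0.103163
T_{4}^{(1)} = (4·(-0.102002) − (-0.098905)) / 3 = -0.103034
T_{4}^{(2)} = -0.103034 + (-0.103034 − (-0.103163))/15 = -0.103025
(Column j=1 coincides with Simpson's rule on the same nodes.)

-0.1030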